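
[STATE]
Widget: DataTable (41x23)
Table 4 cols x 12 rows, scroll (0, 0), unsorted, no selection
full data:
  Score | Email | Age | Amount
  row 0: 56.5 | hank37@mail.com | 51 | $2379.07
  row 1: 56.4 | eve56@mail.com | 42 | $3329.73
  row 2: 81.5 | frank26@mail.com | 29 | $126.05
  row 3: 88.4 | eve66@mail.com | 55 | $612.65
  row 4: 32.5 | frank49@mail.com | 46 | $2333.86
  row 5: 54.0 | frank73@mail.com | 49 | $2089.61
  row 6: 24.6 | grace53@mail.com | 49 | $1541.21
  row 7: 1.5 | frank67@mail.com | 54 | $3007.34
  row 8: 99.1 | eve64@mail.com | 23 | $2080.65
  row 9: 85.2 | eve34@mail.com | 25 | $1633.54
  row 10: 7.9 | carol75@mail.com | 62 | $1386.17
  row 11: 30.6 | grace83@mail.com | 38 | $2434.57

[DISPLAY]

Score│Email           │Age│Amount        
─────┼────────────────┼───┼────────      
56.5 │hank37@mail.com │51 │$2379.07      
56.4 │eve56@mail.com  │42 │$3329.73      
81.5 │frank26@mail.com│29 │$126.05       
88.4 │eve66@mail.com  │55 │$612.65       
32.5 │frank49@mail.com│46 │$2333.86      
54.0 │frank73@mail.com│49 │$2089.61      
24.6 │grace53@mail.com│49 │$1541.21      
1.5  │frank67@mail.com│54 │$3007.34      
99.1 │eve64@mail.com  │23 │$2080.65      
85.2 │eve34@mail.com  │25 │$1633.54      
7.9  │carol75@mail.com│62 │$1386.17      
30.6 │grace83@mail.com│38 │$2434.57      
                                         
                                         
                                         
                                         
                                         
                                         
                                         
                                         
                                         


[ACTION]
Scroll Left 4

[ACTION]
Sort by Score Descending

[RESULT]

Scor▼│Email           │Age│Amount        
─────┼────────────────┼───┼────────      
99.1 │eve64@mail.com  │23 │$2080.65      
88.4 │eve66@mail.com  │55 │$612.65       
85.2 │eve34@mail.com  │25 │$1633.54      
81.5 │frank26@mail.com│29 │$126.05       
56.5 │hank37@mail.com │51 │$2379.07      
56.4 │eve56@mail.com  │42 │$3329.73      
54.0 │frank73@mail.com│49 │$2089.61      
32.5 │frank49@mail.com│46 │$2333.86      
30.6 │grace83@mail.com│38 │$2434.57      
24.6 │grace53@mail.com│49 │$1541.21      
7.9  │carol75@mail.com│62 │$1386.17      
1.5  │frank67@mail.com│54 │$3007.34      
                                         
                                         
                                         
                                         
                                         
                                         
                                         
                                         
                                         


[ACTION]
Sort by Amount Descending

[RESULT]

Score│Email           │Age│Amount ▼      
─────┼────────────────┼───┼────────      
56.4 │eve56@mail.com  │42 │$3329.73      
1.5  │frank67@mail.com│54 │$3007.34      
30.6 │grace83@mail.com│38 │$2434.57      
56.5 │hank37@mail.com │51 │$2379.07      
32.5 │frank49@mail.com│46 │$2333.86      
54.0 │frank73@mail.com│49 │$2089.61      
99.1 │eve64@mail.com  │23 │$2080.65      
85.2 │eve34@mail.com  │25 │$1633.54      
24.6 │grace53@mail.com│49 │$1541.21      
7.9  │carol75@mail.com│62 │$1386.17      
88.4 │eve66@mail.com  │55 │$612.65       
81.5 │frank26@mail.com│29 │$126.05       
                                         
                                         
                                         
                                         
                                         
                                         
                                         
                                         
                                         


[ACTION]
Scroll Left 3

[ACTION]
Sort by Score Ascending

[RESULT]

Scor▲│Email           │Age│Amount        
─────┼────────────────┼───┼────────      
1.5  │frank67@mail.com│54 │$3007.34      
7.9  │carol75@mail.com│62 │$1386.17      
24.6 │grace53@mail.com│49 │$1541.21      
30.6 │grace83@mail.com│38 │$2434.57      
32.5 │frank49@mail.com│46 │$2333.86      
54.0 │frank73@mail.com│49 │$2089.61      
56.4 │eve56@mail.com  │42 │$3329.73      
56.5 │hank37@mail.com │51 │$2379.07      
81.5 │frank26@mail.com│29 │$126.05       
85.2 │eve34@mail.com  │25 │$1633.54      
88.4 │eve66@mail.com  │55 │$612.65       
99.1 │eve64@mail.com  │23 │$2080.65      
                                         
                                         
                                         
                                         
                                         
                                         
                                         
                                         
                                         


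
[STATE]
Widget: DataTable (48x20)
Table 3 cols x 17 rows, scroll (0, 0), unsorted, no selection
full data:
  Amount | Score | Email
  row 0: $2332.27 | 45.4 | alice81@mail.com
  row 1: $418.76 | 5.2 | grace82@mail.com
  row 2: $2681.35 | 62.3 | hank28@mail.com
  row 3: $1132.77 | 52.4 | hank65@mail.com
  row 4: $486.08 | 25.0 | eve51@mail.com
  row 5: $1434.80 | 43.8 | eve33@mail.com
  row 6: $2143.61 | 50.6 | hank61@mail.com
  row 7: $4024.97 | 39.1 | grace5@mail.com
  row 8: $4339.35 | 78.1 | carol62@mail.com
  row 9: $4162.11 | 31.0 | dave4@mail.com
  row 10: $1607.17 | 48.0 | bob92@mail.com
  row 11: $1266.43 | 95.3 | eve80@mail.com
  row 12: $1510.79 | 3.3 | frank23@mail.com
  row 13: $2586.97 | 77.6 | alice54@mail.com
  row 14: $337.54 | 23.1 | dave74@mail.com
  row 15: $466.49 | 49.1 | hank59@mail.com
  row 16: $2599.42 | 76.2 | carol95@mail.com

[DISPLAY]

Amount  │Score│Email                            
────────┼─────┼────────────────                 
$2332.27│45.4 │alice81@mail.com                 
$418.76 │5.2  │grace82@mail.com                 
$2681.35│62.3 │hank28@mail.com                  
$1132.77│52.4 │hank65@mail.com                  
$486.08 │25.0 │eve51@mail.com                   
$1434.80│43.8 │eve33@mail.com                   
$2143.61│50.6 │hank61@mail.com                  
$4024.97│39.1 │grace5@mail.com                  
$4339.35│78.1 │carol62@mail.com                 
$4162.11│31.0 │dave4@mail.com                   
$1607.17│48.0 │bob92@mail.com                   
$1266.43│95.3 │eve80@mail.com                   
$1510.79│3.3  │frank23@mail.com                 
$2586.97│77.6 │alice54@mail.com                 
$337.54 │23.1 │dave74@mail.com                  
$466.49 │49.1 │hank59@mail.com                  
$2599.42│76.2 │carol95@mail.com                 
                                                


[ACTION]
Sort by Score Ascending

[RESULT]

Amount  │Scor▲│Email                            
────────┼─────┼────────────────                 
$1510.79│3.3  │frank23@mail.com                 
$418.76 │5.2  │grace82@mail.com                 
$337.54 │23.1 │dave74@mail.com                  
$486.08 │25.0 │eve51@mail.com                   
$4162.11│31.0 │dave4@mail.com                   
$4024.97│39.1 │grace5@mail.com                  
$1434.80│43.8 │eve33@mail.com                   
$2332.27│45.4 │alice81@mail.com                 
$1607.17│48.0 │bob92@mail.com                   
$466.49 │49.1 │hank59@mail.com                  
$2143.61│50.6 │hank61@mail.com                  
$1132.77│52.4 │hank65@mail.com                  
$2681.35│62.3 │hank28@mail.com                  
$2599.42│76.2 │carol95@mail.com                 
$2586.97│77.6 │alice54@mail.com                 
$4339.35│78.1 │carol62@mail.com                 
$1266.43│95.3 │eve80@mail.com                   
                                                


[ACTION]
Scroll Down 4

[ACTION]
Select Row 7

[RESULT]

Amount  │Scor▲│Email                            
────────┼─────┼────────────────                 
$1510.79│3.3  │frank23@mail.com                 
$418.76 │5.2  │grace82@mail.com                 
$337.54 │23.1 │dave74@mail.com                  
$486.08 │25.0 │eve51@mail.com                   
$4162.11│31.0 │dave4@mail.com                   
$4024.97│39.1 │grace5@mail.com                  
$1434.80│43.8 │eve33@mail.com                   
>2332.27│45.4 │alice81@mail.com                 
$1607.17│48.0 │bob92@mail.com                   
$466.49 │49.1 │hank59@mail.com                  
$2143.61│50.6 │hank61@mail.com                  
$1132.77│52.4 │hank65@mail.com                  
$2681.35│62.3 │hank28@mail.com                  
$2599.42│76.2 │carol95@mail.com                 
$2586.97│77.6 │alice54@mail.com                 
$4339.35│78.1 │carol62@mail.com                 
$1266.43│95.3 │eve80@mail.com                   
                                                


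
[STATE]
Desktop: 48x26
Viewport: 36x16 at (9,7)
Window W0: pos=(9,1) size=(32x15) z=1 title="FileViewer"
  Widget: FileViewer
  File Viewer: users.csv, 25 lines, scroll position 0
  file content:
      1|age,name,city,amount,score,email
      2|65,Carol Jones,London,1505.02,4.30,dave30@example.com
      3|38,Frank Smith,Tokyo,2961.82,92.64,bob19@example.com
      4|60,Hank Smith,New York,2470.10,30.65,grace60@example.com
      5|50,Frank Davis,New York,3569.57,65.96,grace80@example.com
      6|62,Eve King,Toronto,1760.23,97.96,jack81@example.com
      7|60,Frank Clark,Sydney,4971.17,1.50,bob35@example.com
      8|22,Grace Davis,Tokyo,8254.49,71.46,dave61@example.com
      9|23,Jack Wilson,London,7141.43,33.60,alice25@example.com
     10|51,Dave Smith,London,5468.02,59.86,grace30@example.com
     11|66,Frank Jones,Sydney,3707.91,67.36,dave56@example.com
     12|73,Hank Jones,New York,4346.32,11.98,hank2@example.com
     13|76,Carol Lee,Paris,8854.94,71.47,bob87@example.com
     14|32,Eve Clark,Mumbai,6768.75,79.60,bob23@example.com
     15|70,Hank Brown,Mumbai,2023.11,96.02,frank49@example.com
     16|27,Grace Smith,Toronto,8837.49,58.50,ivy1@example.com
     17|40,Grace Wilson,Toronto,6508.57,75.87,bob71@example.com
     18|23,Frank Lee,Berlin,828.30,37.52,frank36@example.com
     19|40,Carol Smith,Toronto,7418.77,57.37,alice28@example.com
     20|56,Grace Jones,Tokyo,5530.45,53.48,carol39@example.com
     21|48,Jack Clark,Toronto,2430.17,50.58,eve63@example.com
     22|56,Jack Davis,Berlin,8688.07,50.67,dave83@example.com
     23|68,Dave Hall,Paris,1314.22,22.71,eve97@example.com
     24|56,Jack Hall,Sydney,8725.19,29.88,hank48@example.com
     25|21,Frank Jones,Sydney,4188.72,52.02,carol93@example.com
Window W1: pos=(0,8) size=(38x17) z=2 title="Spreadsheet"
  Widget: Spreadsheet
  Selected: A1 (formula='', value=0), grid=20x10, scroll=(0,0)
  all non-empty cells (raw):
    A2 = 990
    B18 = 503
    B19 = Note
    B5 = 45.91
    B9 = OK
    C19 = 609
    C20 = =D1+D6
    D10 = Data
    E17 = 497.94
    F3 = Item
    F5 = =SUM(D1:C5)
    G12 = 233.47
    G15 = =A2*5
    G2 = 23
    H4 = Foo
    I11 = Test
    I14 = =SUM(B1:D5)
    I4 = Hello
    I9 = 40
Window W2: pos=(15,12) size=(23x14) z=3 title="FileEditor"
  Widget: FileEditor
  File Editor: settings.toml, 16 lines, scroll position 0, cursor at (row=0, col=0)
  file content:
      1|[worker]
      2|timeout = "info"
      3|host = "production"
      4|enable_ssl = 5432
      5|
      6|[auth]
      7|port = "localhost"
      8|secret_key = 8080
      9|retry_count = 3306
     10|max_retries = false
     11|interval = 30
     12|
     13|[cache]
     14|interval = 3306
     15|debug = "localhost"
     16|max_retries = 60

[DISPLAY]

┃60,Hank Smith,New York,2470.1░┃    
━━━━━━━━━━━━━━━━━━━━━━━━━━━━┓.░┃    
heet                        ┃9░┃    
────────────────────────────┨7░┃    
                            ┃,░┃    
      ┏━━━━━━━━━━━━━━━━━━━━━┓3░┃    
------┃ FileEditor          ┃,░┃    
 [0]  ┠─────────────────────┨1▼┃    
 990  ┃█worker]            ▲┃━━┛    
   0  ┃timeout = "info"    █┃       
   0  ┃host = "production" ░┃       
   0  ┃enable_ssl = 5432   ░┃       
   0  ┃                    ░┃       
   0  ┃[auth]              ░┃       
   0  ┃port = "localhost"  ░┃       
   0OK┃secret_key = 8080   ░┃       


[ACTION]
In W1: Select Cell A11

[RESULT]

┃60,Hank Smith,New York,2470.1░┃    
━━━━━━━━━━━━━━━━━━━━━━━━━━━━┓.░┃    
heet                        ┃9░┃    
────────────────────────────┨7░┃    
                            ┃,░┃    
      ┏━━━━━━━━━━━━━━━━━━━━━┓3░┃    
------┃ FileEditor          ┃,░┃    
   0  ┠─────────────────────┨1▼┃    
 990  ┃█worker]            ▲┃━━┛    
   0  ┃timeout = "info"    █┃       
   0  ┃host = "production" ░┃       
   0  ┃enable_ssl = 5432   ░┃       
   0  ┃                    ░┃       
   0  ┃[auth]              ░┃       
   0  ┃port = "localhost"  ░┃       
   0OK┃secret_key = 8080   ░┃       


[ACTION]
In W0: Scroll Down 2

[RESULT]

┃62,Eve King,Toronto,1760.23,9░┃    
━━━━━━━━━━━━━━━━━━━━━━━━━━━━┓7░┃    
heet                        ┃,░┃    
────────────────────────────┨3░┃    
                            ┃,░┃    
      ┏━━━━━━━━━━━━━━━━━━━━━┓1░┃    
------┃ FileEditor          ┃3░┃    
   0  ┠─────────────────────┨1▼┃    
 990  ┃█worker]            ▲┃━━┛    
   0  ┃timeout = "info"    █┃       
   0  ┃host = "production" ░┃       
   0  ┃enable_ssl = 5432   ░┃       
   0  ┃                    ░┃       
   0  ┃[auth]              ░┃       
   0  ┃port = "localhost"  ░┃       
   0OK┃secret_key = 8080   ░┃       


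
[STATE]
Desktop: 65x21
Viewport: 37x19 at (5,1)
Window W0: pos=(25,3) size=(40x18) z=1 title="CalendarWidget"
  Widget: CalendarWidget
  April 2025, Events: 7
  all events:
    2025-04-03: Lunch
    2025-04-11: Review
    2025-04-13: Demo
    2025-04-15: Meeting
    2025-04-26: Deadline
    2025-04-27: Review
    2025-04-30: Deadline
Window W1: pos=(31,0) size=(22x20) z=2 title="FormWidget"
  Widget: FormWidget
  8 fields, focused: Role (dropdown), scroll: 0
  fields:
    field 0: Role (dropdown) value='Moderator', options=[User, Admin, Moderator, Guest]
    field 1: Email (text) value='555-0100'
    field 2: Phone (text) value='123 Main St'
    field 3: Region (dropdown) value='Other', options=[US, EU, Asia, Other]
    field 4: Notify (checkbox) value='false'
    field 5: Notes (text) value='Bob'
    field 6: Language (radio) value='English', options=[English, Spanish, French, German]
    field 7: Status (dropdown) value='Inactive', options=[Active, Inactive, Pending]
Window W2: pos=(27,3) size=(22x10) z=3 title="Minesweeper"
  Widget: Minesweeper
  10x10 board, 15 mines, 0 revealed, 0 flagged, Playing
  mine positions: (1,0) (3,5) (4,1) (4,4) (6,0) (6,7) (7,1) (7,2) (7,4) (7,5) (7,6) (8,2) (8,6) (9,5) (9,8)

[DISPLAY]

                          ┃ FormWidge
                          ┠──────────
                    ┏━┏━━━━━━━━━━━━━━
                    ┃ ┃ Minesweeper  
                    ┠─┠──────────────
                    ┃ ┃■■■■■■■■■■    
                    ┃M┃■■■■■■■■■■    
                    ┃ ┃■■■■■■■■■■    
                    ┃ ┃■■■■■■■■■■    
                    ┃1┃■■■■■■■■■■    
                    ┃2┃■■■■■■■■■■    
                    ┃2┗━━━━━━━━━━━━━━
                    ┃     ┃          
                    ┃     ┃          
                    ┃     ┃          
                    ┃     ┃          
                    ┃     ┃          
                    ┃     ┃          
                    ┃     ┗━━━━━━━━━━


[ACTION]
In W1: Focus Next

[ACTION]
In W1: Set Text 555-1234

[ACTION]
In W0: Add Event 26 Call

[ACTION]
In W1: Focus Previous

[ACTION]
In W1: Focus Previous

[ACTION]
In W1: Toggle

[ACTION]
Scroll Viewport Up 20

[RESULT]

                          ┏━━━━━━━━━━
                          ┃ FormWidge
                          ┠──────────
                    ┏━┏━━━━━━━━━━━━━━
                    ┃ ┃ Minesweeper  
                    ┠─┠──────────────
                    ┃ ┃■■■■■■■■■■    
                    ┃M┃■■■■■■■■■■    
                    ┃ ┃■■■■■■■■■■    
                    ┃ ┃■■■■■■■■■■    
                    ┃1┃■■■■■■■■■■    
                    ┃2┃■■■■■■■■■■    
                    ┃2┗━━━━━━━━━━━━━━
                    ┃     ┃          
                    ┃     ┃          
                    ┃     ┃          
                    ┃     ┃          
                    ┃     ┃          
                    ┃     ┃          


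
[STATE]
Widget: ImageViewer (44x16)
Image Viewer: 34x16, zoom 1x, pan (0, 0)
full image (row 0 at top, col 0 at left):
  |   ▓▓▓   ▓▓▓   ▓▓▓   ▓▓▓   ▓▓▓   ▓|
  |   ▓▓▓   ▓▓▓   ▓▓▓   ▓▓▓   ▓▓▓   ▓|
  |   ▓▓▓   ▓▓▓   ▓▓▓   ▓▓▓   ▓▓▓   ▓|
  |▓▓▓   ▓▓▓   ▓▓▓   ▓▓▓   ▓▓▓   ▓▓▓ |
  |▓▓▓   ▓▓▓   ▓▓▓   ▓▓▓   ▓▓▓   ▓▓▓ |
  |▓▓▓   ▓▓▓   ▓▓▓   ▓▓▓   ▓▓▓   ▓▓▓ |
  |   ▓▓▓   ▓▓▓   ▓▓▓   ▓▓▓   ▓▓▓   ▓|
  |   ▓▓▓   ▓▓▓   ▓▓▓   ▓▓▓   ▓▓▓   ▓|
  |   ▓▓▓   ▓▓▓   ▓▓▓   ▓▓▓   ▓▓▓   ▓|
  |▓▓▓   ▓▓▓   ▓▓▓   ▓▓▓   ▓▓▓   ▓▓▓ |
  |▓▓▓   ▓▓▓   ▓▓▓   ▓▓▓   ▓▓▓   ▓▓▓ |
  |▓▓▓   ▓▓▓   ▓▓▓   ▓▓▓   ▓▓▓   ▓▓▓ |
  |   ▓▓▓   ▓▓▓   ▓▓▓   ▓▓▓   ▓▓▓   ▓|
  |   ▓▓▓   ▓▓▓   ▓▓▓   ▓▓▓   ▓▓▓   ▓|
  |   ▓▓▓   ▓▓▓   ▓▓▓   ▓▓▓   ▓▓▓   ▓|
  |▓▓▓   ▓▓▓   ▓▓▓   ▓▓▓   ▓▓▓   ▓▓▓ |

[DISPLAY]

   ▓▓▓   ▓▓▓   ▓▓▓   ▓▓▓   ▓▓▓   ▓          
   ▓▓▓   ▓▓▓   ▓▓▓   ▓▓▓   ▓▓▓   ▓          
   ▓▓▓   ▓▓▓   ▓▓▓   ▓▓▓   ▓▓▓   ▓          
▓▓▓   ▓▓▓   ▓▓▓   ▓▓▓   ▓▓▓   ▓▓▓           
▓▓▓   ▓▓▓   ▓▓▓   ▓▓▓   ▓▓▓   ▓▓▓           
▓▓▓   ▓▓▓   ▓▓▓   ▓▓▓   ▓▓▓   ▓▓▓           
   ▓▓▓   ▓▓▓   ▓▓▓   ▓▓▓   ▓▓▓   ▓          
   ▓▓▓   ▓▓▓   ▓▓▓   ▓▓▓   ▓▓▓   ▓          
   ▓▓▓   ▓▓▓   ▓▓▓   ▓▓▓   ▓▓▓   ▓          
▓▓▓   ▓▓▓   ▓▓▓   ▓▓▓   ▓▓▓   ▓▓▓           
▓▓▓   ▓▓▓   ▓▓▓   ▓▓▓   ▓▓▓   ▓▓▓           
▓▓▓   ▓▓▓   ▓▓▓   ▓▓▓   ▓▓▓   ▓▓▓           
   ▓▓▓   ▓▓▓   ▓▓▓   ▓▓▓   ▓▓▓   ▓          
   ▓▓▓   ▓▓▓   ▓▓▓   ▓▓▓   ▓▓▓   ▓          
   ▓▓▓   ▓▓▓   ▓▓▓   ▓▓▓   ▓▓▓   ▓          
▓▓▓   ▓▓▓   ▓▓▓   ▓▓▓   ▓▓▓   ▓▓▓           


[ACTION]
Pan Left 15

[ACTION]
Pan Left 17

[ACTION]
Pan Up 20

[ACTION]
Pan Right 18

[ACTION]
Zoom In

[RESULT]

▓▓▓▓▓▓      ▓▓▓▓▓▓      ▓▓▓▓▓▓      ▓▓▓▓▓▓  
▓▓▓▓▓▓      ▓▓▓▓▓▓      ▓▓▓▓▓▓      ▓▓▓▓▓▓  
▓▓▓▓▓▓      ▓▓▓▓▓▓      ▓▓▓▓▓▓      ▓▓▓▓▓▓  
▓▓▓▓▓▓      ▓▓▓▓▓▓      ▓▓▓▓▓▓      ▓▓▓▓▓▓  
▓▓▓▓▓▓      ▓▓▓▓▓▓      ▓▓▓▓▓▓      ▓▓▓▓▓▓  
▓▓▓▓▓▓      ▓▓▓▓▓▓      ▓▓▓▓▓▓      ▓▓▓▓▓▓  
      ▓▓▓▓▓▓      ▓▓▓▓▓▓      ▓▓▓▓▓▓      ▓▓
      ▓▓▓▓▓▓      ▓▓▓▓▓▓      ▓▓▓▓▓▓      ▓▓
      ▓▓▓▓▓▓      ▓▓▓▓▓▓      ▓▓▓▓▓▓      ▓▓
      ▓▓▓▓▓▓      ▓▓▓▓▓▓      ▓▓▓▓▓▓      ▓▓
      ▓▓▓▓▓▓      ▓▓▓▓▓▓      ▓▓▓▓▓▓      ▓▓
      ▓▓▓▓▓▓      ▓▓▓▓▓▓      ▓▓▓▓▓▓      ▓▓
▓▓▓▓▓▓      ▓▓▓▓▓▓      ▓▓▓▓▓▓      ▓▓▓▓▓▓  
▓▓▓▓▓▓      ▓▓▓▓▓▓      ▓▓▓▓▓▓      ▓▓▓▓▓▓  
▓▓▓▓▓▓      ▓▓▓▓▓▓      ▓▓▓▓▓▓      ▓▓▓▓▓▓  
▓▓▓▓▓▓      ▓▓▓▓▓▓      ▓▓▓▓▓▓      ▓▓▓▓▓▓  


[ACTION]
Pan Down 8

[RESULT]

      ▓▓▓▓▓▓      ▓▓▓▓▓▓      ▓▓▓▓▓▓      ▓▓
      ▓▓▓▓▓▓      ▓▓▓▓▓▓      ▓▓▓▓▓▓      ▓▓
      ▓▓▓▓▓▓      ▓▓▓▓▓▓      ▓▓▓▓▓▓      ▓▓
      ▓▓▓▓▓▓      ▓▓▓▓▓▓      ▓▓▓▓▓▓      ▓▓
▓▓▓▓▓▓      ▓▓▓▓▓▓      ▓▓▓▓▓▓      ▓▓▓▓▓▓  
▓▓▓▓▓▓      ▓▓▓▓▓▓      ▓▓▓▓▓▓      ▓▓▓▓▓▓  
▓▓▓▓▓▓      ▓▓▓▓▓▓      ▓▓▓▓▓▓      ▓▓▓▓▓▓  
▓▓▓▓▓▓      ▓▓▓▓▓▓      ▓▓▓▓▓▓      ▓▓▓▓▓▓  
▓▓▓▓▓▓      ▓▓▓▓▓▓      ▓▓▓▓▓▓      ▓▓▓▓▓▓  
▓▓▓▓▓▓      ▓▓▓▓▓▓      ▓▓▓▓▓▓      ▓▓▓▓▓▓  
      ▓▓▓▓▓▓      ▓▓▓▓▓▓      ▓▓▓▓▓▓      ▓▓
      ▓▓▓▓▓▓      ▓▓▓▓▓▓      ▓▓▓▓▓▓      ▓▓
      ▓▓▓▓▓▓      ▓▓▓▓▓▓      ▓▓▓▓▓▓      ▓▓
      ▓▓▓▓▓▓      ▓▓▓▓▓▓      ▓▓▓▓▓▓      ▓▓
      ▓▓▓▓▓▓      ▓▓▓▓▓▓      ▓▓▓▓▓▓      ▓▓
      ▓▓▓▓▓▓      ▓▓▓▓▓▓      ▓▓▓▓▓▓      ▓▓


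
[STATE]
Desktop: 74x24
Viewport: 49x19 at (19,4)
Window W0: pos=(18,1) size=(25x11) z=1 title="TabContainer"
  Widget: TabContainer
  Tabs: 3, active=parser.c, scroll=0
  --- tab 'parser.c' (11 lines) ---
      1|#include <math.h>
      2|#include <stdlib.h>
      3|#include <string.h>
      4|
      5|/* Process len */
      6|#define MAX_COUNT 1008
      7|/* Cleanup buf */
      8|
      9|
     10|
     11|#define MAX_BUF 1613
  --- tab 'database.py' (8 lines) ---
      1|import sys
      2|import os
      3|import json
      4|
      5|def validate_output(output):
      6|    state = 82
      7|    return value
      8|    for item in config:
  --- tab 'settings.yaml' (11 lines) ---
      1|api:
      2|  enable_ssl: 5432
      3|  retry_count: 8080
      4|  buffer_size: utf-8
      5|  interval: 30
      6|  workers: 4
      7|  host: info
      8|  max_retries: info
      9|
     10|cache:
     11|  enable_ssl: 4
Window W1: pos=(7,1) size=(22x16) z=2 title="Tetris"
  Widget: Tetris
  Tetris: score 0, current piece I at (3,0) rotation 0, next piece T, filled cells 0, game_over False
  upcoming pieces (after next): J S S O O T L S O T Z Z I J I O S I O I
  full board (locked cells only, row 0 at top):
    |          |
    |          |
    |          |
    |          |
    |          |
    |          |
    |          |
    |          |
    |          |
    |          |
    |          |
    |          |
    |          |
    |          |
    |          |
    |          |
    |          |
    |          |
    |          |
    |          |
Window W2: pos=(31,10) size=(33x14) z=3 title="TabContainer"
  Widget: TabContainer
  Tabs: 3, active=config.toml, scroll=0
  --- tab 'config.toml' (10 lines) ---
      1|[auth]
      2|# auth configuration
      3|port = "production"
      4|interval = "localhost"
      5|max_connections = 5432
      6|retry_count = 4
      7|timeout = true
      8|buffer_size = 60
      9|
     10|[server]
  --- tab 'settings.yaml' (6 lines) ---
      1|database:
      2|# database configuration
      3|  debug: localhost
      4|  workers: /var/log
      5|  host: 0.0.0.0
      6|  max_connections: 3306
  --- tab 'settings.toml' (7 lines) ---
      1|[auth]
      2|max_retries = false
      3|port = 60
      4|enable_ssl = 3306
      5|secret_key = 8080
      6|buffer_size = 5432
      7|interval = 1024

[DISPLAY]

Next:    ┃│ database.py┃                         
 ▒       ┃─────────────┃                         
▒▒▒      ┃math.h>      ┃                         
         ┃stdlib.h>    ┃                         
         ┃string.h>    ┃                         
         ┃             ┃                         
Score:   ┃ l┏━━━━━━━━━━━━━━━━━━━━━━━━━━━━━━━┓    
0        ┃━━┃ TabContainer                  ┃    
         ┃  ┠───────────────────────────────┨    
         ┃  ┃[config.toml]│ settings.yaml │ ┃    
         ┃  ┃───────────────────────────────┃    
         ┃  ┃[auth]                         ┃    
━━━━━━━━━┛  ┃# auth configuration           ┃    
            ┃port = "production"            ┃    
            ┃interval = "localhost"         ┃    
            ┃max_connections = 5432         ┃    
            ┃retry_count = 4                ┃    
            ┃timeout = true                 ┃    
            ┃buffer_size = 60               ┃    


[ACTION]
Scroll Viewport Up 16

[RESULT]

                                                 
━━━━━━━━━┓━━━━━━━━━━━━━┓                         
         ┃ner          ┃                         
─────────┨─────────────┨                         
Next:    ┃│ database.py┃                         
 ▒       ┃─────────────┃                         
▒▒▒      ┃math.h>      ┃                         
         ┃stdlib.h>    ┃                         
         ┃string.h>    ┃                         
         ┃             ┃                         
Score:   ┃ l┏━━━━━━━━━━━━━━━━━━━━━━━━━━━━━━━┓    
0        ┃━━┃ TabContainer                  ┃    
         ┃  ┠───────────────────────────────┨    
         ┃  ┃[config.toml]│ settings.yaml │ ┃    
         ┃  ┃───────────────────────────────┃    
         ┃  ┃[auth]                         ┃    
━━━━━━━━━┛  ┃# auth configuration           ┃    
            ┃port = "production"            ┃    
            ┃interval = "localhost"         ┃    


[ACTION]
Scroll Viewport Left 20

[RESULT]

                                                 
       ┏━━━━━━━━━━━━━━━━━━━━┓━━━━━━━━━━━━━┓      
       ┃ Tetris             ┃ner          ┃      
       ┠────────────────────┨─────────────┨      
       ┃          │Next:    ┃│ database.py┃      
       ┃          │ ▒       ┃─────────────┃      
       ┃          │▒▒▒      ┃math.h>      ┃      
       ┃          │         ┃stdlib.h>    ┃      
       ┃          │         ┃string.h>    ┃      
       ┃          │         ┃             ┃      
       ┃          │Score:   ┃ l┏━━━━━━━━━━━━━━━━━
       ┃          │0        ┃━━┃ TabContainer    
       ┃          │         ┃  ┠─────────────────
       ┃          │         ┃  ┃[config.toml]│ se
       ┃          │         ┃  ┃─────────────────
       ┃          │         ┃  ┃[auth]           
       ┗━━━━━━━━━━━━━━━━━━━━┛  ┃# auth configurat
                               ┃port = "productio
                               ┃interval = "local


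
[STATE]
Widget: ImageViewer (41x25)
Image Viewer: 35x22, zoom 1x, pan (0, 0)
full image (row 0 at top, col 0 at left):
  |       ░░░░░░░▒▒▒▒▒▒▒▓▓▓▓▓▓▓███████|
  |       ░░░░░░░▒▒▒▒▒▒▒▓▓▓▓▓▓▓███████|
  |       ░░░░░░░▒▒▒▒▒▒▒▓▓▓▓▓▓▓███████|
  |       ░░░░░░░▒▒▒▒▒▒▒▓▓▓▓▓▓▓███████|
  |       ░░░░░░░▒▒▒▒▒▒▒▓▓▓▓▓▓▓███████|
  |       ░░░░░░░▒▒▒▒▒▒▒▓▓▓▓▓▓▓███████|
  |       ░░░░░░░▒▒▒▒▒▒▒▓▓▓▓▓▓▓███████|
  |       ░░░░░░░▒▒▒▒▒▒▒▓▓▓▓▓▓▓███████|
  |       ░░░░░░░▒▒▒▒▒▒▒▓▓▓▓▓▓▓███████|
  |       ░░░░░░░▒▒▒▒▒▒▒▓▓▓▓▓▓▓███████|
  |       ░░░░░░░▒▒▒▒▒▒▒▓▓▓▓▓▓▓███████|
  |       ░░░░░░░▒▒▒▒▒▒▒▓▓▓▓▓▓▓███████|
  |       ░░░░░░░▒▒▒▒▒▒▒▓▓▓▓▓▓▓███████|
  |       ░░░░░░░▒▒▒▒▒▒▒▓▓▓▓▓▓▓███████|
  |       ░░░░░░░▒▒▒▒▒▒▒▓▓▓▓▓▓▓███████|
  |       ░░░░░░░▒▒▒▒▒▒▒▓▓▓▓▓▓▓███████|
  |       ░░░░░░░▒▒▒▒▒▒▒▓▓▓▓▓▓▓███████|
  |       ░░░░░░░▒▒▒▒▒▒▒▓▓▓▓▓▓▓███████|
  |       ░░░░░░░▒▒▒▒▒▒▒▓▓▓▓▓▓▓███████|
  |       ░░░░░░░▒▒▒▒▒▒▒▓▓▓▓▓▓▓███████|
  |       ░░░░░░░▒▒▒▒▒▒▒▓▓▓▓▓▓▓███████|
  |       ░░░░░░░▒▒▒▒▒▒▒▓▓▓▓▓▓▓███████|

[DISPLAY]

       ░░░░░░░▒▒▒▒▒▒▒▓▓▓▓▓▓▓███████      
       ░░░░░░░▒▒▒▒▒▒▒▓▓▓▓▓▓▓███████      
       ░░░░░░░▒▒▒▒▒▒▒▓▓▓▓▓▓▓███████      
       ░░░░░░░▒▒▒▒▒▒▒▓▓▓▓▓▓▓███████      
       ░░░░░░░▒▒▒▒▒▒▒▓▓▓▓▓▓▓███████      
       ░░░░░░░▒▒▒▒▒▒▒▓▓▓▓▓▓▓███████      
       ░░░░░░░▒▒▒▒▒▒▒▓▓▓▓▓▓▓███████      
       ░░░░░░░▒▒▒▒▒▒▒▓▓▓▓▓▓▓███████      
       ░░░░░░░▒▒▒▒▒▒▒▓▓▓▓▓▓▓███████      
       ░░░░░░░▒▒▒▒▒▒▒▓▓▓▓▓▓▓███████      
       ░░░░░░░▒▒▒▒▒▒▒▓▓▓▓▓▓▓███████      
       ░░░░░░░▒▒▒▒▒▒▒▓▓▓▓▓▓▓███████      
       ░░░░░░░▒▒▒▒▒▒▒▓▓▓▓▓▓▓███████      
       ░░░░░░░▒▒▒▒▒▒▒▓▓▓▓▓▓▓███████      
       ░░░░░░░▒▒▒▒▒▒▒▓▓▓▓▓▓▓███████      
       ░░░░░░░▒▒▒▒▒▒▒▓▓▓▓▓▓▓███████      
       ░░░░░░░▒▒▒▒▒▒▒▓▓▓▓▓▓▓███████      
       ░░░░░░░▒▒▒▒▒▒▒▓▓▓▓▓▓▓███████      
       ░░░░░░░▒▒▒▒▒▒▒▓▓▓▓▓▓▓███████      
       ░░░░░░░▒▒▒▒▒▒▒▓▓▓▓▓▓▓███████      
       ░░░░░░░▒▒▒▒▒▒▒▓▓▓▓▓▓▓███████      
       ░░░░░░░▒▒▒▒▒▒▒▓▓▓▓▓▓▓███████      
                                         
                                         
                                         


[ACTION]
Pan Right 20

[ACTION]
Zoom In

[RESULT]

░░░░░░░░▒▒▒▒▒▒▒▒▒▒▒▒▒▒▓▓▓▓▓▓▓▓▓▓▓▓▓▓█████
░░░░░░░░▒▒▒▒▒▒▒▒▒▒▒▒▒▒▓▓▓▓▓▓▓▓▓▓▓▓▓▓█████
░░░░░░░░▒▒▒▒▒▒▒▒▒▒▒▒▒▒▓▓▓▓▓▓▓▓▓▓▓▓▓▓█████
░░░░░░░░▒▒▒▒▒▒▒▒▒▒▒▒▒▒▓▓▓▓▓▓▓▓▓▓▓▓▓▓█████
░░░░░░░░▒▒▒▒▒▒▒▒▒▒▒▒▒▒▓▓▓▓▓▓▓▓▓▓▓▓▓▓█████
░░░░░░░░▒▒▒▒▒▒▒▒▒▒▒▒▒▒▓▓▓▓▓▓▓▓▓▓▓▓▓▓█████
░░░░░░░░▒▒▒▒▒▒▒▒▒▒▒▒▒▒▓▓▓▓▓▓▓▓▓▓▓▓▓▓█████
░░░░░░░░▒▒▒▒▒▒▒▒▒▒▒▒▒▒▓▓▓▓▓▓▓▓▓▓▓▓▓▓█████
░░░░░░░░▒▒▒▒▒▒▒▒▒▒▒▒▒▒▓▓▓▓▓▓▓▓▓▓▓▓▓▓█████
░░░░░░░░▒▒▒▒▒▒▒▒▒▒▒▒▒▒▓▓▓▓▓▓▓▓▓▓▓▓▓▓█████
░░░░░░░░▒▒▒▒▒▒▒▒▒▒▒▒▒▒▓▓▓▓▓▓▓▓▓▓▓▓▓▓█████
░░░░░░░░▒▒▒▒▒▒▒▒▒▒▒▒▒▒▓▓▓▓▓▓▓▓▓▓▓▓▓▓█████
░░░░░░░░▒▒▒▒▒▒▒▒▒▒▒▒▒▒▓▓▓▓▓▓▓▓▓▓▓▓▓▓█████
░░░░░░░░▒▒▒▒▒▒▒▒▒▒▒▒▒▒▓▓▓▓▓▓▓▓▓▓▓▓▓▓█████
░░░░░░░░▒▒▒▒▒▒▒▒▒▒▒▒▒▒▓▓▓▓▓▓▓▓▓▓▓▓▓▓█████
░░░░░░░░▒▒▒▒▒▒▒▒▒▒▒▒▒▒▓▓▓▓▓▓▓▓▓▓▓▓▓▓█████
░░░░░░░░▒▒▒▒▒▒▒▒▒▒▒▒▒▒▓▓▓▓▓▓▓▓▓▓▓▓▓▓█████
░░░░░░░░▒▒▒▒▒▒▒▒▒▒▒▒▒▒▓▓▓▓▓▓▓▓▓▓▓▓▓▓█████
░░░░░░░░▒▒▒▒▒▒▒▒▒▒▒▒▒▒▓▓▓▓▓▓▓▓▓▓▓▓▓▓█████
░░░░░░░░▒▒▒▒▒▒▒▒▒▒▒▒▒▒▓▓▓▓▓▓▓▓▓▓▓▓▓▓█████
░░░░░░░░▒▒▒▒▒▒▒▒▒▒▒▒▒▒▓▓▓▓▓▓▓▓▓▓▓▓▓▓█████
░░░░░░░░▒▒▒▒▒▒▒▒▒▒▒▒▒▒▓▓▓▓▓▓▓▓▓▓▓▓▓▓█████
░░░░░░░░▒▒▒▒▒▒▒▒▒▒▒▒▒▒▓▓▓▓▓▓▓▓▓▓▓▓▓▓█████
░░░░░░░░▒▒▒▒▒▒▒▒▒▒▒▒▒▒▓▓▓▓▓▓▓▓▓▓▓▓▓▓█████
░░░░░░░░▒▒▒▒▒▒▒▒▒▒▒▒▒▒▓▓▓▓▓▓▓▓▓▓▓▓▓▓█████


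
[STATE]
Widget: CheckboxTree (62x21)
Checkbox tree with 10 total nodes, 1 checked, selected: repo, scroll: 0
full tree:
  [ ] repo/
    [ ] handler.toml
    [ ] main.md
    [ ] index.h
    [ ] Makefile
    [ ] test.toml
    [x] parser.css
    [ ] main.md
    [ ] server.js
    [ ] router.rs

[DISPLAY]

>[-] repo/                                                    
   [ ] handler.toml                                           
   [ ] main.md                                                
   [ ] index.h                                                
   [ ] Makefile                                               
   [ ] test.toml                                              
   [x] parser.css                                             
   [ ] main.md                                                
   [ ] server.js                                              
   [ ] router.rs                                              
                                                              
                                                              
                                                              
                                                              
                                                              
                                                              
                                                              
                                                              
                                                              
                                                              
                                                              


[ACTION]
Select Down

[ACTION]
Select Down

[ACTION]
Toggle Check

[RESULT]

 [-] repo/                                                    
   [ ] handler.toml                                           
>  [x] main.md                                                
   [ ] index.h                                                
   [ ] Makefile                                               
   [ ] test.toml                                              
   [x] parser.css                                             
   [ ] main.md                                                
   [ ] server.js                                              
   [ ] router.rs                                              
                                                              
                                                              
                                                              
                                                              
                                                              
                                                              
                                                              
                                                              
                                                              
                                                              
                                                              


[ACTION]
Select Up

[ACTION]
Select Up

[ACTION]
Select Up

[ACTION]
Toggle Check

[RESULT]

>[x] repo/                                                    
   [x] handler.toml                                           
   [x] main.md                                                
   [x] index.h                                                
   [x] Makefile                                               
   [x] test.toml                                              
   [x] parser.css                                             
   [x] main.md                                                
   [x] server.js                                              
   [x] router.rs                                              
                                                              
                                                              
                                                              
                                                              
                                                              
                                                              
                                                              
                                                              
                                                              
                                                              
                                                              
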